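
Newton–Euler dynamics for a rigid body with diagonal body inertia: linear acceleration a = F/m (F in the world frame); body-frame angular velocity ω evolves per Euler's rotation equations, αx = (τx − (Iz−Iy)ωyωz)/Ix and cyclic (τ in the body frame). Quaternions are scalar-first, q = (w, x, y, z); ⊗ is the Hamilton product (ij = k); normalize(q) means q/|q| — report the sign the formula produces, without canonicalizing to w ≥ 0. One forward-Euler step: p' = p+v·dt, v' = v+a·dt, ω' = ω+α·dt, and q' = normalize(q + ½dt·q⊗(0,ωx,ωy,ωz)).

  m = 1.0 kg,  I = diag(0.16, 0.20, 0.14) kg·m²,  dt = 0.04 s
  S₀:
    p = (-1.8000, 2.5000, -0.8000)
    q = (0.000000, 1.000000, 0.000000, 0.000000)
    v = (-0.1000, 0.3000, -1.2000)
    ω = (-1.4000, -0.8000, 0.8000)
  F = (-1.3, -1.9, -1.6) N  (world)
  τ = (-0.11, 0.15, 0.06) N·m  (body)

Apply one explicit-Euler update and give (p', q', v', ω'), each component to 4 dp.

p' = (-1.8040, 2.5120, -0.8480)
q' = (0.0280, 0.9994, -0.0160, -0.0160)
v' = (-0.1520, 0.2240, -1.2640)
ω' = (-1.4371, -0.7655, 0.8043)

precession coupling ω×(Iω) = (0.0384, -0.0224, 0.0448)
(τ − ω×Iω)/I = (-0.9275, 0.8620, 0.1086)
ω + α·dt = (-1.4371, -0.7655, 0.8043)
Hamilton product q⊗(0,ω) = (1.4000000, 0.0000000, -0.8000000, -0.8000000)
updated quaternion q' = (0.0280, 0.9994, -0.0160, -0.0160)
linear accel F/m = (-1.3000, -1.9000, -1.6000)
p + v·dt = (-1.8040, 2.5120, -0.8480)
new velocity v' = (-0.1520, 0.2240, -1.2640)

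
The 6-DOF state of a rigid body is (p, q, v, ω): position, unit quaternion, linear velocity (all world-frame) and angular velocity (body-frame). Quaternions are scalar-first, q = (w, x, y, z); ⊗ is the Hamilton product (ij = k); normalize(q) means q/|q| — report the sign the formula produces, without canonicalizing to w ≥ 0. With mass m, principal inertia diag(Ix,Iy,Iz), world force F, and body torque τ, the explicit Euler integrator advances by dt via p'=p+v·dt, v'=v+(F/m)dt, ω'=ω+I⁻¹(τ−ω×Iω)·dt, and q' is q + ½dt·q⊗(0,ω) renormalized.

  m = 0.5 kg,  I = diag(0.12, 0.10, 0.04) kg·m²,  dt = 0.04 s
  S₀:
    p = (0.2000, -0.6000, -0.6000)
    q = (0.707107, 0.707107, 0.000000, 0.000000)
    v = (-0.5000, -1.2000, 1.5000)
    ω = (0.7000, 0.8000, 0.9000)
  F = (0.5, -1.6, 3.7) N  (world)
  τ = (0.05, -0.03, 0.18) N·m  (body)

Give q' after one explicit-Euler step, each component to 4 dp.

Hamilton product q⊗(0,ω) = (-0.4949749, 0.4949749, -0.0707107, 1.2020819)
q' = normalize(q + ½dt·q⊗(0,ω)) = (0.6969, 0.7167, -0.0014, 0.0240)

q' = (0.6969, 0.7167, -0.0014, 0.0240)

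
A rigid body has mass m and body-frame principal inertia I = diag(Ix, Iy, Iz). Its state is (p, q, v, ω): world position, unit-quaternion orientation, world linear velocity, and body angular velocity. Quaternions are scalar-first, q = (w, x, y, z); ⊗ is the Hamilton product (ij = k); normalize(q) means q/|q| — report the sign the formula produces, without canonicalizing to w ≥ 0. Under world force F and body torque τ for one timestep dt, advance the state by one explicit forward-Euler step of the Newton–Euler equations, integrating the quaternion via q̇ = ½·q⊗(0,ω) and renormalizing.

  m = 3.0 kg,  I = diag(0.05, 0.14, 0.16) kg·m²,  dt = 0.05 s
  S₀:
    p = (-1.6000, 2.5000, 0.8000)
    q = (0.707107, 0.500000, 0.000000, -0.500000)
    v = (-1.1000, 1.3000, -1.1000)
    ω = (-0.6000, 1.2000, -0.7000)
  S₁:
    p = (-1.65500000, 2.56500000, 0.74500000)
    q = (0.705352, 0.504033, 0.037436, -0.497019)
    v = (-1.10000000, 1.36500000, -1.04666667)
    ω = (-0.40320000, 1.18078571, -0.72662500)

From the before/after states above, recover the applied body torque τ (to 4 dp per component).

τ = (0.1800, -0.1000, -0.1500)

rate change Δω = (0.19680000, -0.01921429, -0.02662500)
ω₀×(Iω₀) = (-0.0168, -0.0462, -0.0648)
τ = I·(Δω/dt) + ω₀×(Iω₀) = (0.1800, -0.1000, -0.1500)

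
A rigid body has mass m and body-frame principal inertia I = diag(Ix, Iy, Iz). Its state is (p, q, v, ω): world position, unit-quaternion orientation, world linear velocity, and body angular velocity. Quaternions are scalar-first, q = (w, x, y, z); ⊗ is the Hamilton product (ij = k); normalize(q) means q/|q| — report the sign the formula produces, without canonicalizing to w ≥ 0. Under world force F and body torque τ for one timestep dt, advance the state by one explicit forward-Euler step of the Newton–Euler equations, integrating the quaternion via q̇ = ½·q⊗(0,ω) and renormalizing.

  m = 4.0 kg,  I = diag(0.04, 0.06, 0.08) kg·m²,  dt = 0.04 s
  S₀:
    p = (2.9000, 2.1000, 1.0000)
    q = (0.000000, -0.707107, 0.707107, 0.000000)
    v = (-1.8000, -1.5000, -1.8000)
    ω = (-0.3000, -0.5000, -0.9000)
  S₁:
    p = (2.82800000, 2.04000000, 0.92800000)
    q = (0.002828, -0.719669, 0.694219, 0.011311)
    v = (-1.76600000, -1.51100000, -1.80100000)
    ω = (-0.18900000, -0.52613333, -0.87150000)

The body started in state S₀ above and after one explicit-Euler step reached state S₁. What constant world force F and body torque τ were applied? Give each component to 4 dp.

velocity change Δv = (0.03400000, -0.01100000, -0.00100000)
applied force F = (3.4000, -1.1000, -0.1000)
rate change Δω = (0.11100000, -0.02613333, 0.02850000)
ω₀×(Iω₀) = (0.0090, -0.0108, 0.0030)
I·α + gyro = (0.1200, -0.0500, 0.0600)

F = (3.4000, -1.1000, -0.1000)
τ = (0.1200, -0.0500, 0.0600)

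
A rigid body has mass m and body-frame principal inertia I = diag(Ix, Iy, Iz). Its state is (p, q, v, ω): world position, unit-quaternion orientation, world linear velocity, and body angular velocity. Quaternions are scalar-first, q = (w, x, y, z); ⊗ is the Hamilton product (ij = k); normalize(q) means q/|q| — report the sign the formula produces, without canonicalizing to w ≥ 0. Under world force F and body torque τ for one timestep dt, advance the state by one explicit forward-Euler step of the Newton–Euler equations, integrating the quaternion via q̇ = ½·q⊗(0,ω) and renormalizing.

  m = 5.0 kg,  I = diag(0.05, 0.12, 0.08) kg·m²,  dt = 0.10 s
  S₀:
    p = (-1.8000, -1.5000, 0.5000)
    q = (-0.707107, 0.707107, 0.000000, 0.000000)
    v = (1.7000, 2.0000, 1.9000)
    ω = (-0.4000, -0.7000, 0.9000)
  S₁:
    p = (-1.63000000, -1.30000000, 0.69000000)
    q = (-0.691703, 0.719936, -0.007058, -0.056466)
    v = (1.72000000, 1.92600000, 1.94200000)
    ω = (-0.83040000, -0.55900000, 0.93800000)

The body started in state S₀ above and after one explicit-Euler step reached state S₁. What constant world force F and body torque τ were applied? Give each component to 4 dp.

F = (1.0000, -3.7000, 2.1000)
τ = (-0.1900, 0.1800, 0.0500)

ω₁ − ω₀ = (-0.43040000, 0.14100000, 0.03800000)
I·α + gyro = (-0.1900, 0.1800, 0.0500)
Δv = v₁−v₀ = (0.02000000, -0.07400000, 0.04200000)
F = m·Δv/dt = (1.0000, -3.7000, 2.1000)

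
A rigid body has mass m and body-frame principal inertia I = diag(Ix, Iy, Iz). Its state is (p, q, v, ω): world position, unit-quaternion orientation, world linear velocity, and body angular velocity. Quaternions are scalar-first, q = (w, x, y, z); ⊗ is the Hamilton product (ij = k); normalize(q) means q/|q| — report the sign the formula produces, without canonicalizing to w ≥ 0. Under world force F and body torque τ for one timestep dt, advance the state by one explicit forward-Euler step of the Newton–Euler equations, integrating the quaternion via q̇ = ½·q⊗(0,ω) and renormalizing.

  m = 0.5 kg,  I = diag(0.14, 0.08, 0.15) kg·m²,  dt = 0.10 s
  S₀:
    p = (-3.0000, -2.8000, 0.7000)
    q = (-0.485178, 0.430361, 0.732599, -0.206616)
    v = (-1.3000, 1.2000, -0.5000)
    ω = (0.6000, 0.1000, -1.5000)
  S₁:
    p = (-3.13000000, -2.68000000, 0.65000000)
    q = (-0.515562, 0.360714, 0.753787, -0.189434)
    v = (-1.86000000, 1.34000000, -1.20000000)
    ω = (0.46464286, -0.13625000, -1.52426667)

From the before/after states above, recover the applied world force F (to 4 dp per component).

Δv = v₁−v₀ = (-0.56000000, 0.14000000, -0.70000000)
m·(v₁−v₀)/dt = (-2.8000, 0.7000, -3.5000)

F = (-2.8000, 0.7000, -3.5000)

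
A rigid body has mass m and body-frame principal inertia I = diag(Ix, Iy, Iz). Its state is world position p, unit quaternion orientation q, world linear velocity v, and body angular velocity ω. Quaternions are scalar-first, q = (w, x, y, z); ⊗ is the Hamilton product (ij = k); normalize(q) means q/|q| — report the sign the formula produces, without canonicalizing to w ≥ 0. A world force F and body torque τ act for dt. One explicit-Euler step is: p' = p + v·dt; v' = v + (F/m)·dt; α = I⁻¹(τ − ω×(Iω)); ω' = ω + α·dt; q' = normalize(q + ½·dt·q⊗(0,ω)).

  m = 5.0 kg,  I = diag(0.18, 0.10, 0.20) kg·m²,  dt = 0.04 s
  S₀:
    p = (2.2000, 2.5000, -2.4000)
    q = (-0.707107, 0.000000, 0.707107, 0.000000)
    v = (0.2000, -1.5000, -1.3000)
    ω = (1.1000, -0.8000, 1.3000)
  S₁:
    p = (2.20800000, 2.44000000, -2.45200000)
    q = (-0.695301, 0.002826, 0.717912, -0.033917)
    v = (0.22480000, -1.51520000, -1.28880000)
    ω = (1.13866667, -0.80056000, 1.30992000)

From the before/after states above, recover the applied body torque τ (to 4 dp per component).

Δω = ω₁−ω₀ = (0.03866667, -0.00056000, 0.00992000)
ω₀×(Iω₀) = (-0.1040, -0.0286, 0.0704)
I·α + gyro = (0.0700, -0.0300, 0.1200)

τ = (0.0700, -0.0300, 0.1200)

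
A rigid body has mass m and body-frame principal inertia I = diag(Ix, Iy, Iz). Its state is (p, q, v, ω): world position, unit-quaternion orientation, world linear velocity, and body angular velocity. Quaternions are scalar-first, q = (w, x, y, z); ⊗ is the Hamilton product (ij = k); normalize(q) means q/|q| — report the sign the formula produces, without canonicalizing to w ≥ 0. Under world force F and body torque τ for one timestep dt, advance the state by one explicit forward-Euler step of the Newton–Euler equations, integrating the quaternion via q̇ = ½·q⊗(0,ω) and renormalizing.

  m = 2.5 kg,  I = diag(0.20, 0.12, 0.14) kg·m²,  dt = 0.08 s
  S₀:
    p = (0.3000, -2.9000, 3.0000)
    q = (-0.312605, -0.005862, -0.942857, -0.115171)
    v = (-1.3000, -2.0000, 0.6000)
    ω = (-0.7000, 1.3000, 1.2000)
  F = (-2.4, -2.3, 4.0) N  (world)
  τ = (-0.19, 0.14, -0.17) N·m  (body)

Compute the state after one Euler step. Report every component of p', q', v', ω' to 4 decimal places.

p' = (0.1960, -3.0600, 3.0480)
q' = (-0.2575, -0.0363, -0.9529, -0.1564)
v' = (-1.3768, -2.0736, 0.7280)
ω' = (-0.7885, 1.4269, 1.0613)

a = F/m = (-0.9600, -0.9200, 1.6000)
p' = p + v·dt = (0.1960, -3.0600, 3.0480)
new velocity v' = (-1.3768, -2.0736, 0.7280)
gyro term ω×Iω = (0.0312, -0.0504, 0.0728)
α = I⁻¹(τ − ω×Iω) = (-1.1060, 1.5867, -1.7343)
ω' = ω + α·dt = (-0.7885, 1.4269, 1.0613)
2q̇ = q⊗(0,ω) = (1.3598159, -0.7628826, -0.3187324, -1.0427465)
q + ½dt·q⊗(0,ω), renormalized = (-0.2575, -0.0363, -0.9529, -0.1564)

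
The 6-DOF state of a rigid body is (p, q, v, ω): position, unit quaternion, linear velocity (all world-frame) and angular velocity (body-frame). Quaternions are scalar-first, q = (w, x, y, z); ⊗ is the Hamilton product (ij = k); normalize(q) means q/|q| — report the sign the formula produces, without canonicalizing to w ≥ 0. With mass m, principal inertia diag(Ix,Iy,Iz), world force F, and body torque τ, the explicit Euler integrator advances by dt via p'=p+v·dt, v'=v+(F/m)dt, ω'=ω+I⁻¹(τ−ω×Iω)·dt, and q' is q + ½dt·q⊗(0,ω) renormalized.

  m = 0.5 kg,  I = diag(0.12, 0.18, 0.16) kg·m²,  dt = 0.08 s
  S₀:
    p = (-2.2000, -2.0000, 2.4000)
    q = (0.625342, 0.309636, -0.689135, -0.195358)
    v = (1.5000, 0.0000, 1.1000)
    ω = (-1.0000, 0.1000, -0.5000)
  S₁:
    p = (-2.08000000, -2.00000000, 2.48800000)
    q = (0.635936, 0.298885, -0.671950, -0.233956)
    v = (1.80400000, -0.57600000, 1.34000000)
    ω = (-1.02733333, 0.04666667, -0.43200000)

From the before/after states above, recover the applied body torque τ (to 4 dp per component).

τ = (-0.0400, -0.1400, 0.1300)

ω₁ − ω₀ = (-0.02733333, -0.05333333, 0.06800000)
τ = I·(Δω/dt) + ω₀×(Iω₀) = (-0.0400, -0.1400, 0.1300)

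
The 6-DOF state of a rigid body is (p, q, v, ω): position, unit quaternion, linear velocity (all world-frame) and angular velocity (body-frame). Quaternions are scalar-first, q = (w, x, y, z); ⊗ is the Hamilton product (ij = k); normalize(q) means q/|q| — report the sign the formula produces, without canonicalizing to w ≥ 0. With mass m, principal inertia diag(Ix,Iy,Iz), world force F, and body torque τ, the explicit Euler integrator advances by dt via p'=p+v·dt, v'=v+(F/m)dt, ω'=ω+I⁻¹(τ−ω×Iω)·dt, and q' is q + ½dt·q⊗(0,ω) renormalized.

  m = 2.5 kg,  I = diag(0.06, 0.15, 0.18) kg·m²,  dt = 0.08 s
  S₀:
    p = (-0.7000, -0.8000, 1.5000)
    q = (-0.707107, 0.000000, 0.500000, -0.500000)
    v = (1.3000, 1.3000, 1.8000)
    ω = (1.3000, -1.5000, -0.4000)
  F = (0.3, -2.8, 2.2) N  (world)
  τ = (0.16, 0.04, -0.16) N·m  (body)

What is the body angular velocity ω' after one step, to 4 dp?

precession coupling ω×(Iω) = (0.0180, 0.0624, -0.1755)
α = I⁻¹(τ − ω×Iω) = (2.3667, -0.1493, 0.0861)
ω' = ω + α·dt = (1.4893, -1.5119, -0.3931)

ω' = (1.4893, -1.5119, -0.3931)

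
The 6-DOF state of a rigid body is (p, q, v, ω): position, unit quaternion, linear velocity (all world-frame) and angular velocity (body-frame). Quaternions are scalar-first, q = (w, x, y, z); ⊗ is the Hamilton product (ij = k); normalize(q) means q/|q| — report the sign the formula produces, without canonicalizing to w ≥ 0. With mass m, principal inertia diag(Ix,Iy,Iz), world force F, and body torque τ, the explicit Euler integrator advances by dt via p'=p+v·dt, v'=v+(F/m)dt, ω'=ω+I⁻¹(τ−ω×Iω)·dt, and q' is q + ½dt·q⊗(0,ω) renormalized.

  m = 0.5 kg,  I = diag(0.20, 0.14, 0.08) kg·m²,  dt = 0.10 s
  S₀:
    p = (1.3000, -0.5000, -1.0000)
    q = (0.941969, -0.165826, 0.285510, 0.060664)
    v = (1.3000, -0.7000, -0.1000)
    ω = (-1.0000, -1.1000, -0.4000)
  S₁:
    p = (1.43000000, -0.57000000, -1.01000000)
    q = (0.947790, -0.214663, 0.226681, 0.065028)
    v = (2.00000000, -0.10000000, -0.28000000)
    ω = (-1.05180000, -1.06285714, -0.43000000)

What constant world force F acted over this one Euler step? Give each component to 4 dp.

F = (3.5000, 3.0000, -0.9000)

Δv = v₁−v₀ = (0.70000000, 0.60000000, -0.18000000)
F = m·Δv/dt = (3.5000, 3.0000, -0.9000)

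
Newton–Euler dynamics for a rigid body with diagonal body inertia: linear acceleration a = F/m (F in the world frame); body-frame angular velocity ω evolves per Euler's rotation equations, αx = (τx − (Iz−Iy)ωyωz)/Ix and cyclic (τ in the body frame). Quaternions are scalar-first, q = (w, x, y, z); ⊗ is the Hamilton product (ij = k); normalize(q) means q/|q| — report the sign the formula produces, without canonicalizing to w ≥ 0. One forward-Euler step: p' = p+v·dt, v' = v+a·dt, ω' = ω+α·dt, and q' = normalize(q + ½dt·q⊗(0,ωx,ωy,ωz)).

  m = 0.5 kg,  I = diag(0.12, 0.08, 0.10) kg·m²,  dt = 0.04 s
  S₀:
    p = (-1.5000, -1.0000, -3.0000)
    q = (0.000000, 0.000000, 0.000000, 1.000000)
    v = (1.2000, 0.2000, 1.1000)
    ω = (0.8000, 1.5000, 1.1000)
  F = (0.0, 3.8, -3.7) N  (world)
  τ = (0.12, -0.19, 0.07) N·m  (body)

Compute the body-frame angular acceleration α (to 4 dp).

ω×(Iω) gyroscopic = (0.0330, 0.0176, -0.0480)
angular accel α = (0.7250, -2.5950, 1.1800)

α = (0.7250, -2.5950, 1.1800)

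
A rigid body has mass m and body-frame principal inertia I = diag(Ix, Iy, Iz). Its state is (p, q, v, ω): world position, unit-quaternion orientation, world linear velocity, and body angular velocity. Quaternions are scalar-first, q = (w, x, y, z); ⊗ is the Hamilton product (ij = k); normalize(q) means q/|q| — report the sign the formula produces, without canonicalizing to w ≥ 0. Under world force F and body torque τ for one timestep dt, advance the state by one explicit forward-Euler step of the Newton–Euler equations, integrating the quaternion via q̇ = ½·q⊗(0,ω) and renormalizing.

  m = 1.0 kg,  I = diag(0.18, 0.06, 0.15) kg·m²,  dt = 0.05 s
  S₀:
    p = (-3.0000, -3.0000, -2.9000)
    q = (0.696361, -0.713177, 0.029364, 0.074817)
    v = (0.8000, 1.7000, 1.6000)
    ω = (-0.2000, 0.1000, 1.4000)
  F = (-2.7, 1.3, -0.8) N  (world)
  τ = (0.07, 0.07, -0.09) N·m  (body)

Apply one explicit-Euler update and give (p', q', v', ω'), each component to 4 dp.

a = (-2.7000, 1.3000, -0.8000)
p' = p + v·dt = (-2.9600, -2.9150, -2.8200)
v' = v + a·dt = (0.6650, 1.7650, 1.5600)
ω×(Iω) gyroscopic = (0.0126, -0.0084, 0.0024)
angular accel α = (0.3189, 1.3067, -0.6160)
new body rate ω' = (-0.1841, 0.1653, 1.3692)
2q̇ = q⊗(0,ω) = (-0.2503156, -0.1056443, 1.0531205, 0.9094605)
q + ½dt·q⊗(0,ω), renormalized = (0.6897, -0.7154, 0.0557, 0.0975)

p' = (-2.9600, -2.9150, -2.8200)
q' = (0.6897, -0.7154, 0.0557, 0.0975)
v' = (0.6650, 1.7650, 1.5600)
ω' = (-0.1841, 0.1653, 1.3692)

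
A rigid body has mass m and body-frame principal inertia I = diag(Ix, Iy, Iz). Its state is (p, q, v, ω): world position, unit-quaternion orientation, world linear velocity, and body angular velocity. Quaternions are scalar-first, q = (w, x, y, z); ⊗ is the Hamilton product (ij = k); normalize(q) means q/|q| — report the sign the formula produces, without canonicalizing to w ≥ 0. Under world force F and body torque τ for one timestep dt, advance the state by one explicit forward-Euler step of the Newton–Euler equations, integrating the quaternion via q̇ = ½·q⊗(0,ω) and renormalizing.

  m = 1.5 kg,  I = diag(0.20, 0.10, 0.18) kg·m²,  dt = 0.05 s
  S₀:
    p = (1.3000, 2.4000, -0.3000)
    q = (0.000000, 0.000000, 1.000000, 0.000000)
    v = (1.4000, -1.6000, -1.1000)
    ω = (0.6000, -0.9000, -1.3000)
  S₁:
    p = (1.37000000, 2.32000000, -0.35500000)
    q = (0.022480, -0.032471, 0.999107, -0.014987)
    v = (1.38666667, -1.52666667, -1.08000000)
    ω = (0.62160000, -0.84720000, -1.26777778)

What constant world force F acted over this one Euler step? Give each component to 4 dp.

v₁ − v₀ = (-0.01333333, 0.07333333, 0.02000000)
F = m·Δv/dt = (-0.4000, 2.2000, 0.6000)

F = (-0.4000, 2.2000, 0.6000)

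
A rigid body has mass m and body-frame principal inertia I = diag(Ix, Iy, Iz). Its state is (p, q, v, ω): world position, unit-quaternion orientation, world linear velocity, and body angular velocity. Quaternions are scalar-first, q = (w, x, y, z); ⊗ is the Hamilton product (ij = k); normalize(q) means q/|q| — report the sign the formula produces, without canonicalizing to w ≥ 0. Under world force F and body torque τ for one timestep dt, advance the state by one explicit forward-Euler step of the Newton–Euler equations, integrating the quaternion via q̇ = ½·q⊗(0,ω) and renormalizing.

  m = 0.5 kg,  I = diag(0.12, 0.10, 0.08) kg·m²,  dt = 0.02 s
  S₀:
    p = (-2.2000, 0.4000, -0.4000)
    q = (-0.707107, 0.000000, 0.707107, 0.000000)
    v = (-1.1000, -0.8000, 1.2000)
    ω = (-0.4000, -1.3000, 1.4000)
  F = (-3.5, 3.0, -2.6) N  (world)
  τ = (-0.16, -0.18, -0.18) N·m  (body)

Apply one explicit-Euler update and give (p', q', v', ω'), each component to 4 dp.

linear accel F/m = (-7.0000, 6.0000, -5.2000)
p + v·dt = (-2.2220, 0.3840, -0.3760)
new velocity v' = (-1.2400, -0.6800, 1.0960)
precession coupling ω×(Iω) = (0.0364, -0.0224, -0.0104)
α = I⁻¹(τ − ω×Iω) = (-1.6367, -1.5760, -2.1200)
new body rate ω' = (-0.4327, -1.3315, 1.3576)
2q̇ = q⊗(0,ω) = (0.9192391, 1.2727926, 0.9192391, -0.7071070)
q + ½dt·q⊗(0,ω), renormalized = (-0.6978, 0.0127, 0.7162, -0.0071)

p' = (-2.2220, 0.3840, -0.3760)
q' = (-0.6978, 0.0127, 0.7162, -0.0071)
v' = (-1.2400, -0.6800, 1.0960)
ω' = (-0.4327, -1.3315, 1.3576)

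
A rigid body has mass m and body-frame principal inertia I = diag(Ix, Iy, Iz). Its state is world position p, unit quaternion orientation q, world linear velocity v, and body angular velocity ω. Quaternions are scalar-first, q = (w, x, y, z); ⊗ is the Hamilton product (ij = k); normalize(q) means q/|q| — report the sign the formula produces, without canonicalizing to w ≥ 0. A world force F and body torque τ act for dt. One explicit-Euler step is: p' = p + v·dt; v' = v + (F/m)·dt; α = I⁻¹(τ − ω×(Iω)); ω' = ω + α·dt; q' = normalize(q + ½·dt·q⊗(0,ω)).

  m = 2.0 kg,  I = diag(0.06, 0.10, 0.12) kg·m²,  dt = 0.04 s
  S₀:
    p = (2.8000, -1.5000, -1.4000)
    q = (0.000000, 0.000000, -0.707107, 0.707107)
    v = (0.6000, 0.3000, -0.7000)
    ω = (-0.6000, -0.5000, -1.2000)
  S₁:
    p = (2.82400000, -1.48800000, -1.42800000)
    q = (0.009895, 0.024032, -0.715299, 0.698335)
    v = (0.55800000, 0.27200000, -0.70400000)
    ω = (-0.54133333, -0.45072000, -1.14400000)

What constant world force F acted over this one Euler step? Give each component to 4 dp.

Δv = v₁−v₀ = (-0.04200000, -0.02800000, -0.00400000)
F = m·Δv/dt = (-2.1000, -1.4000, -0.2000)

F = (-2.1000, -1.4000, -0.2000)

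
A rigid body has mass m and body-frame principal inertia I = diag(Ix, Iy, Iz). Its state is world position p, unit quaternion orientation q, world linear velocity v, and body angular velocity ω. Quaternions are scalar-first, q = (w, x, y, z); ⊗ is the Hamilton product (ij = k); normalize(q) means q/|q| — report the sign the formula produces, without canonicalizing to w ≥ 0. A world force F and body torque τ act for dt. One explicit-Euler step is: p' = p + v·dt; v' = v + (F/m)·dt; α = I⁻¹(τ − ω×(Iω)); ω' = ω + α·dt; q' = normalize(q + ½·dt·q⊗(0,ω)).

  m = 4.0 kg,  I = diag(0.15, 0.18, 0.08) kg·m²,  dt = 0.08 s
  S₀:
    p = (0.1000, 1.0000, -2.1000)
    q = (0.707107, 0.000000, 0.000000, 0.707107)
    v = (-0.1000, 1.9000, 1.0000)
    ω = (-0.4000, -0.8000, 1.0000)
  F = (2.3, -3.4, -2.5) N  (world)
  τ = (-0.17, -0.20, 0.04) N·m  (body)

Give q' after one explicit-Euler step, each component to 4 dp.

Hamilton product q⊗(0,ω) = (-0.7071070, 0.2828428, -0.8485284, 0.7071070)
updated quaternion q' = (0.6778, 0.0113, -0.0339, 0.7343)

q' = (0.6778, 0.0113, -0.0339, 0.7343)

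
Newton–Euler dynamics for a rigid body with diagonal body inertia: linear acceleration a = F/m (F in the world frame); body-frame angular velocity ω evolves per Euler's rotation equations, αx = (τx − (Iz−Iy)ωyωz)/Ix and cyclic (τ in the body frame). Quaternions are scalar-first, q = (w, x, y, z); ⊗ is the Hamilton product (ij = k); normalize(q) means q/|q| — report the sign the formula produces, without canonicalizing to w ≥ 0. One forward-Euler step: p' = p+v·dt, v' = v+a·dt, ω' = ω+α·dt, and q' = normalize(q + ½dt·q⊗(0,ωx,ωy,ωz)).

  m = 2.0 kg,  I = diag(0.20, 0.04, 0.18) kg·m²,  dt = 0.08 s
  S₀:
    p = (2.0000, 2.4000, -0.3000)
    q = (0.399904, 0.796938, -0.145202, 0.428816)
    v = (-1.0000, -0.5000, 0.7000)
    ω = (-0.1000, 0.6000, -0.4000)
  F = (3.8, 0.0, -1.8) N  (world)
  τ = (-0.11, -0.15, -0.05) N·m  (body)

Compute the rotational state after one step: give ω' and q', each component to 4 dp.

ω' = (-0.1306, 0.2984, -0.4265)
q' = (0.4133, 0.7870, -0.1245, 0.4408)

gyro term ω×Iω = (-0.0336, 0.0008, 0.0096)
(τ − ω×Iω)/I = (-0.3820, -3.7700, -0.3311)
ω' = ω + α·dt = (-0.1306, 0.2984, -0.4265)
2q̇ = q⊗(0,ω) = (0.3383414, -0.2391992, 0.5158360, 0.3036810)
q' = normalize(q + ½dt·q⊗(0,ω)) = (0.4133, 0.7870, -0.1245, 0.4408)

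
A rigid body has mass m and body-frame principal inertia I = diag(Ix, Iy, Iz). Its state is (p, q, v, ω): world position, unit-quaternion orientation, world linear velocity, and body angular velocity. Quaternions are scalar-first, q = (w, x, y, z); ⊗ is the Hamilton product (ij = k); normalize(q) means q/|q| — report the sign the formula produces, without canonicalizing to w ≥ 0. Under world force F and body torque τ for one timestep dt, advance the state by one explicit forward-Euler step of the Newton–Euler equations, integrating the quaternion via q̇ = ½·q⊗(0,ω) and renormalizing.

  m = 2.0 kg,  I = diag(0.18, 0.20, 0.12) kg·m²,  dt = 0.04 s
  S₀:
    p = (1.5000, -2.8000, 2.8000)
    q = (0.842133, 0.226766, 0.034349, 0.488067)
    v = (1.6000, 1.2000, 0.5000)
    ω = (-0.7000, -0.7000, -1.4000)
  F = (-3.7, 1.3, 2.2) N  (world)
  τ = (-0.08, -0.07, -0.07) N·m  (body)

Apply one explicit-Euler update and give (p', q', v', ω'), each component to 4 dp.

(τ − ω×Iω)/I = (-0.0089, -0.6440, -0.6650)
new body rate ω' = (-0.7004, -0.7258, -1.4266)
2q̇ = q⊗(0,ω) = (0.8660743, -0.2959348, -0.6136676, -1.3136781)
updated quaternion q' = (0.8589, 0.2207, 0.0221, 0.4615)
a = (-1.8500, 0.6500, 1.1000)
p' = p + v·dt = (1.5640, -2.7520, 2.8200)
v' = v + a·dt = (1.5260, 1.2260, 0.5440)

p' = (1.5640, -2.7520, 2.8200)
q' = (0.8589, 0.2207, 0.0221, 0.4615)
v' = (1.5260, 1.2260, 0.5440)
ω' = (-0.7004, -0.7258, -1.4266)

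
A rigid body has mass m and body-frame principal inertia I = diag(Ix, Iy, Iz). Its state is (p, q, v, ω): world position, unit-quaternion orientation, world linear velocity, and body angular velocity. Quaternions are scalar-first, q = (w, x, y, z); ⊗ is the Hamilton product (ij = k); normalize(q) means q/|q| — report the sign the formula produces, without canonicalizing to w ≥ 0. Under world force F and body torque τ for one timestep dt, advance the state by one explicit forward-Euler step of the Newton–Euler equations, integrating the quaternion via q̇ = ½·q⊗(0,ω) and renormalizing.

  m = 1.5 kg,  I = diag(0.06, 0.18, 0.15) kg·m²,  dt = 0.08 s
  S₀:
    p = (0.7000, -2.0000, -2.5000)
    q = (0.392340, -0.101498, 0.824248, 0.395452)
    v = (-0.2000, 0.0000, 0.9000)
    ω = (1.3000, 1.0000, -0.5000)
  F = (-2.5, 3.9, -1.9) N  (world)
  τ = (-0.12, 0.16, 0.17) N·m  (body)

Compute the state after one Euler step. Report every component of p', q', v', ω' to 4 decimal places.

p' = (0.6840, -2.0000, -2.4280)
q' = (0.3717, -0.1131, 0.8565, 0.3399)
v' = (-0.3333, 0.2080, 0.7987)
ω' = (1.1200, 1.0451, -0.4925)

linear accel F/m = (-1.6667, 2.6000, -1.2667)
p' = p + v·dt = (0.6840, -2.0000, -2.4280)
new velocity v' = (-0.3333, 0.2080, 0.7987)
α = I⁻¹(τ − ω×Iω) = (-2.2500, 0.5639, 0.0933)
ω' = ω + α·dt = (1.1200, 1.0451, -0.4925)
Hamilton product q⊗(0,ω) = (-0.4945746, -0.2975340, 0.8556786, -1.3691904)
q + ½dt·q⊗(0,ω), renormalized = (0.3717, -0.1131, 0.8565, 0.3399)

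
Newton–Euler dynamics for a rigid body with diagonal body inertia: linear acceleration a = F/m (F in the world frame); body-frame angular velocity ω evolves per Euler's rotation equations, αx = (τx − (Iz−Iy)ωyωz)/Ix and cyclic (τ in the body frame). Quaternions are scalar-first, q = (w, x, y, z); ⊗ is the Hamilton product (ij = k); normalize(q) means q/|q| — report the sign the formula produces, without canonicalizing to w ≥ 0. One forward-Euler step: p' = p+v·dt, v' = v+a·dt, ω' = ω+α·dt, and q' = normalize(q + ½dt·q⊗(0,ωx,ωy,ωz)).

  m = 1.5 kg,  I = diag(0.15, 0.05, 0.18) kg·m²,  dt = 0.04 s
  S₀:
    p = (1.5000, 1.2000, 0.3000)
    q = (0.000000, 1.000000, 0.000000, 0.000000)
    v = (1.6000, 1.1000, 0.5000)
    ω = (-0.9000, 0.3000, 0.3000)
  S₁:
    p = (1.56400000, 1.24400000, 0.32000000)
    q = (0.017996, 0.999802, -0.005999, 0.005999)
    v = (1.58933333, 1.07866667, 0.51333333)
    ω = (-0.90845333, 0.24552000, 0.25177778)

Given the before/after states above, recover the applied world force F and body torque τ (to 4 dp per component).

F = (-0.4000, -0.8000, 0.5000)
τ = (-0.0200, -0.0600, -0.1900)

ω₁ − ω₀ = (-0.00845333, -0.05448000, -0.04822222)
precession coupling = (0.0117, 0.0081, 0.0270)
applied torque τ = (-0.0200, -0.0600, -0.1900)
velocity change Δv = (-0.01066667, -0.02133333, 0.01333333)
m·(v₁−v₀)/dt = (-0.4000, -0.8000, 0.5000)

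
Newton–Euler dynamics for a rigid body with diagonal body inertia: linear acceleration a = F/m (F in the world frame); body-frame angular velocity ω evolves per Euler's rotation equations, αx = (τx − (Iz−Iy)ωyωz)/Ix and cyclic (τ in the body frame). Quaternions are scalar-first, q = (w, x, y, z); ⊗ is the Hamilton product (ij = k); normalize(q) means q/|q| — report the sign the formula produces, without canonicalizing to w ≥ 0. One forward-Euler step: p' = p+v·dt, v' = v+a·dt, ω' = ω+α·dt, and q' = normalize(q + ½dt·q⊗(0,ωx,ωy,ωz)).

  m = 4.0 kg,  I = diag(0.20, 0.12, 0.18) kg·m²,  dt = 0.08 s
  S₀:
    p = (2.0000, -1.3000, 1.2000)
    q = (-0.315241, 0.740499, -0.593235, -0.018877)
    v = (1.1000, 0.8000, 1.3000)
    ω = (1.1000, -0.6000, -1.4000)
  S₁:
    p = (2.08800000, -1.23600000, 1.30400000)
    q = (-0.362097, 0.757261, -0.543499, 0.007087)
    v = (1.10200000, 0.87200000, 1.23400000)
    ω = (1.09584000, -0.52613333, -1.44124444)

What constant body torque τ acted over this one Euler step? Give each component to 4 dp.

τ = (0.0400, 0.0800, -0.0400)

Δω = ω₁−ω₀ = (-0.00416000, 0.07386667, -0.04124444)
τ = I·(Δω/dt) + ω₀×(Iω₀) = (0.0400, 0.0800, -0.0400)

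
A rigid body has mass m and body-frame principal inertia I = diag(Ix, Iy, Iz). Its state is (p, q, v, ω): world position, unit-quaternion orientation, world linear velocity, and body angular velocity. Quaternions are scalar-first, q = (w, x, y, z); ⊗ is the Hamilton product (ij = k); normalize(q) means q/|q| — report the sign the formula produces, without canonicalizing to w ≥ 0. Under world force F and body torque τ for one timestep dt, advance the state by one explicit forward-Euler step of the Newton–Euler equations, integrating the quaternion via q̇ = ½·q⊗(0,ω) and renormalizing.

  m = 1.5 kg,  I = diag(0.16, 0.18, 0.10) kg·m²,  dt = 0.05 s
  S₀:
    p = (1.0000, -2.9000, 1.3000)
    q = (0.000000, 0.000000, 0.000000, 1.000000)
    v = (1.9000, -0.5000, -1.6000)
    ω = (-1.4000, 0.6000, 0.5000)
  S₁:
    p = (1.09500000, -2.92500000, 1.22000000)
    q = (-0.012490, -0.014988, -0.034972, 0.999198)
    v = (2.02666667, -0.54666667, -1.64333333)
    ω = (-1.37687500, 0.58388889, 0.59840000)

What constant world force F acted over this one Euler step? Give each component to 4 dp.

F = (3.8000, -1.4000, -1.3000)

Δv = v₁−v₀ = (0.12666667, -0.04666667, -0.04333333)
applied force F = (3.8000, -1.4000, -1.3000)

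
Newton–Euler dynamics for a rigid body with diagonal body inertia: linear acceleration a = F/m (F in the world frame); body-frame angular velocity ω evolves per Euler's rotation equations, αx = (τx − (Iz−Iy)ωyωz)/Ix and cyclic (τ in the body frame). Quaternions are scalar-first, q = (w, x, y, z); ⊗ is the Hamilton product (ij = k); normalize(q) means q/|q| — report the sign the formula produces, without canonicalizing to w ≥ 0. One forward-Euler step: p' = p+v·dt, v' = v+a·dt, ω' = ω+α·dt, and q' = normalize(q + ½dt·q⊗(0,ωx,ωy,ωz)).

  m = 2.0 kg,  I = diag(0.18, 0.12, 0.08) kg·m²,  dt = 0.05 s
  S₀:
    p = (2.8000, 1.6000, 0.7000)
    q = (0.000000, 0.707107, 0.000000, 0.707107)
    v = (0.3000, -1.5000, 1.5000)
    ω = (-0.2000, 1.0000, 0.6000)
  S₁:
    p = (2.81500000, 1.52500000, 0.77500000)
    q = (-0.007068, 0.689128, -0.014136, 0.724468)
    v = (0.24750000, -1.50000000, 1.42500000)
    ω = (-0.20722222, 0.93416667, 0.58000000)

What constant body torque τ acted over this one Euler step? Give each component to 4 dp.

τ = (-0.0500, -0.1700, -0.0200)

rate change Δω = (-0.00722222, -0.06583333, -0.02000000)
applied torque τ = (-0.0500, -0.1700, -0.0200)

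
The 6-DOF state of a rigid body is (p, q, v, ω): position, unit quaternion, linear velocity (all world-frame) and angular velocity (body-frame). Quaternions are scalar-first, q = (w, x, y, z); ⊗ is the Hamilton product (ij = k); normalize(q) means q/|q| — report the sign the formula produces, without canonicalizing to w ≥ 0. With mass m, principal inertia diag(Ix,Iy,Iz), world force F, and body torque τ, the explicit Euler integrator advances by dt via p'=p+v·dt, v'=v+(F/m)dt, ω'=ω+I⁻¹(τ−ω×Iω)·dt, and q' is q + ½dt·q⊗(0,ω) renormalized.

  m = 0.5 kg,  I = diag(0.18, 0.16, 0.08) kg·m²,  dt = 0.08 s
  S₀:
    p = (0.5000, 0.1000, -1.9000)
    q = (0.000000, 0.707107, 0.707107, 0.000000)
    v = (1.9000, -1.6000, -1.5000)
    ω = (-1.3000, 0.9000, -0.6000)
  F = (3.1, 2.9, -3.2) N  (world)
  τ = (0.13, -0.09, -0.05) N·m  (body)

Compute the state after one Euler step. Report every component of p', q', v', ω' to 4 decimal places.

angular accel α = (0.4822, -1.0500, -0.9175)
new body rate ω' = (-1.2614, 0.8160, -0.6734)
2q̇ = q⊗(0,ω) = (0.2828428, -0.4242642, 0.4242642, 1.5556354)
q' = normalize(q + ½dt·q⊗(0,ω)) = (0.0113, 0.6886, 0.7224, 0.0621)
new position p' = (0.6520, -0.0280, -2.0200)
new velocity v' = (2.3960, -1.1360, -2.0120)

p' = (0.6520, -0.0280, -2.0200)
q' = (0.0113, 0.6886, 0.7224, 0.0621)
v' = (2.3960, -1.1360, -2.0120)
ω' = (-1.2614, 0.8160, -0.6734)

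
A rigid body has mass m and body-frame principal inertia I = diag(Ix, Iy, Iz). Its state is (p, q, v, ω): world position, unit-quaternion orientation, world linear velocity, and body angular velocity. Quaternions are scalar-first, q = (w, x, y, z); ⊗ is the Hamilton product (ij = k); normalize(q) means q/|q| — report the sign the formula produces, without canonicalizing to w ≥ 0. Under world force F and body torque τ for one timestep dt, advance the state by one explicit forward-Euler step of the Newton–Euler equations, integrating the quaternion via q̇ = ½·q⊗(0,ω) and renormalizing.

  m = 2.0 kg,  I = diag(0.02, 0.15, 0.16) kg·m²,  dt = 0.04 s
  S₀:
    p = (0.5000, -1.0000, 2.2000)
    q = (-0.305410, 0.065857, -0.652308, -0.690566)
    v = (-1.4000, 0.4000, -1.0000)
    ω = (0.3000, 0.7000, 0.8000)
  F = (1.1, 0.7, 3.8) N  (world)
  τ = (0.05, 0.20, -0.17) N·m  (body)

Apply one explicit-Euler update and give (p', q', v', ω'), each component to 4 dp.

p' = (0.4440, -0.9840, 2.1600)
q' = (-0.2856, 0.0632, -0.6616, -0.6904)
v' = (-1.3780, 0.4140, -0.9240)
ω' = (0.3888, 0.7623, 0.7507)

a = F/m = (0.5500, 0.3500, 1.9000)
p + v·dt = (0.4440, -0.9840, 2.1600)
v' = v + a·dt = (-1.3780, 0.4140, -0.9240)
(τ − ω×Iω)/I = (2.2200, 1.5573, -1.2331)
ω' = ω + α·dt = (0.3888, 0.7623, 0.7507)
q⊗(0,ω) = (0.9893113, -0.1300732, -0.4736424, -0.0025357)
q + ½dt·q⊗(0,ω), renormalized = (-0.2856, 0.0632, -0.6616, -0.6904)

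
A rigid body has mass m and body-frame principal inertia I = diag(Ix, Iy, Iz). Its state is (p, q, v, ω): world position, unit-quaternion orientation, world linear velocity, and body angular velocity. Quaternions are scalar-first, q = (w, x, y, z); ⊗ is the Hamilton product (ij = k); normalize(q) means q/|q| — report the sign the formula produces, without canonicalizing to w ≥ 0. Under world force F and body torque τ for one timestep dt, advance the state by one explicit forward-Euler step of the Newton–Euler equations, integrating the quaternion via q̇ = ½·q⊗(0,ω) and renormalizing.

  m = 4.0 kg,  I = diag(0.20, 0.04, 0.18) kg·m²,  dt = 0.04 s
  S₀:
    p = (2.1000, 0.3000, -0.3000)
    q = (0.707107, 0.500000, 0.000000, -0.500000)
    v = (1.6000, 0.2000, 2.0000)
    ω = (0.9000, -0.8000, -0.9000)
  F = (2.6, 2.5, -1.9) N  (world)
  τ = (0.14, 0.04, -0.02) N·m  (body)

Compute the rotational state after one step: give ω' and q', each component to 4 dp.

ω' = (0.9078, -0.7438, -0.9300)
q' = (0.6888, 0.5045, -0.0113, -0.5205)

α = I⁻¹(τ − ω×Iω) = (0.1960, 1.4050, -0.7511)
ω + α·dt = (0.9078, -0.7438, -0.9300)
q⊗(0,ω) = (-0.9000000, 0.2363963, -0.5656856, -1.0363963)
updated quaternion q' = (0.6888, 0.5045, -0.0113, -0.5205)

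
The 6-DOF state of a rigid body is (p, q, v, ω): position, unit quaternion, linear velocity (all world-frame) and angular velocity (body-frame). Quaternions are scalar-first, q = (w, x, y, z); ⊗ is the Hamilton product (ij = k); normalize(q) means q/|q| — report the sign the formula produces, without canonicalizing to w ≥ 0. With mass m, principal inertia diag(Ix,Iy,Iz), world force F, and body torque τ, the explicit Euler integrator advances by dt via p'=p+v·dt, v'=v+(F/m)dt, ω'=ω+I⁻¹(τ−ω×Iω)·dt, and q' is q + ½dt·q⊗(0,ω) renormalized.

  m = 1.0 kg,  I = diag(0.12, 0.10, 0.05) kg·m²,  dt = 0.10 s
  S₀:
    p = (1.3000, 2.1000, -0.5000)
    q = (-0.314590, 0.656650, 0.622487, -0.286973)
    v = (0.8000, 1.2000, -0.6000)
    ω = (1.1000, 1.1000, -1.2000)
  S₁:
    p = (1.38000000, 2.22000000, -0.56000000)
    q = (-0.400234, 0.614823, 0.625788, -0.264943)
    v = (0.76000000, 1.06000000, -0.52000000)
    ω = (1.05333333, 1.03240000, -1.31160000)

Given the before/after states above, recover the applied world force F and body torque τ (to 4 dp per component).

Δω = ω₁−ω₀ = (-0.04666667, -0.06760000, -0.11160000)
precession coupling = (0.0660, -0.0924, -0.0242)
applied torque τ = (0.0100, -0.1600, -0.0800)
velocity change Δv = (-0.04000000, -0.14000000, 0.08000000)
m·(v₁−v₀)/dt = (-0.4000, -1.4000, 0.8000)

F = (-0.4000, -1.4000, 0.8000)
τ = (0.0100, -0.1600, -0.0800)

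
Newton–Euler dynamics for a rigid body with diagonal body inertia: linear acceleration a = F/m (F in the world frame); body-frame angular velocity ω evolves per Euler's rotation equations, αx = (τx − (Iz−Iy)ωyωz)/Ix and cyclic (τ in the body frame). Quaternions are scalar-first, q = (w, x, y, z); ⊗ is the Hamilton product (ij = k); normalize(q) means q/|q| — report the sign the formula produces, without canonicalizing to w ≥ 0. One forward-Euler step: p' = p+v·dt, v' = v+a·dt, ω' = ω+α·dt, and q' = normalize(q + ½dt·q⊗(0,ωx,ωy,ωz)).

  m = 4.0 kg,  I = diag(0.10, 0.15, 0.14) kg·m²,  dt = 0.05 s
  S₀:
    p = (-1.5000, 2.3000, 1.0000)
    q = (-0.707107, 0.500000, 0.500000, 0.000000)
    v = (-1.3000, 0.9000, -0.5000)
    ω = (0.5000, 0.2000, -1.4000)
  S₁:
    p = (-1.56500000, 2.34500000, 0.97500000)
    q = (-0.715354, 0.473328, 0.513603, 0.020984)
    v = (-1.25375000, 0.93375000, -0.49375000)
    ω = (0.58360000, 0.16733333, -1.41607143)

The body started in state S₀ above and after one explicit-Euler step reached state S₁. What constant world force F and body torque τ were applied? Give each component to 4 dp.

F = (3.7000, 2.7000, 0.5000)
τ = (0.1700, -0.0700, -0.0400)

Δω = ω₁−ω₀ = (0.08360000, -0.03266667, -0.01607143)
ω₀×(Iω₀) = (0.0028, 0.0280, 0.0050)
τ = I·(Δω/dt) + ω₀×(Iω₀) = (0.1700, -0.0700, -0.0400)
Δv = v₁−v₀ = (0.04625000, 0.03375000, 0.00625000)
m·(v₁−v₀)/dt = (3.7000, 2.7000, 0.5000)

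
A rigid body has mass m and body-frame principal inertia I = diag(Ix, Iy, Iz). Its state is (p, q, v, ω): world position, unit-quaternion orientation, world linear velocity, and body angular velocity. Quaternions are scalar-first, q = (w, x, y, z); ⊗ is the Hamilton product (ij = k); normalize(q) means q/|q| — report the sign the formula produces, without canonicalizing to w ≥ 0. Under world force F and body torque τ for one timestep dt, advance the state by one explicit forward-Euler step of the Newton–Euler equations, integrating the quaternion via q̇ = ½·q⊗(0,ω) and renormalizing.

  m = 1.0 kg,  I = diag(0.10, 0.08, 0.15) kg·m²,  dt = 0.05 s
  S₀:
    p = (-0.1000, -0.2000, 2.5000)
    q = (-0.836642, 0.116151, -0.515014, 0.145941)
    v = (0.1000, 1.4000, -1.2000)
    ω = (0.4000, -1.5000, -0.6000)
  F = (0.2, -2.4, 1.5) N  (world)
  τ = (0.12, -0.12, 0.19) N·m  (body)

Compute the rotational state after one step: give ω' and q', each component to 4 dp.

α = I⁻¹(τ − ω×Iω) = (0.5700, -1.6500, 1.1867)
ω' = ω + α·dt = (0.4285, -1.5825, -0.5407)
q⊗(0,ω) = (-0.7314168, 0.1932631, 1.3830300, 0.5337643)
q + ½dt·q⊗(0,ω), renormalized = (-0.8542, 0.1209, -0.4800, 0.1591)

ω' = (0.4285, -1.5825, -0.5407)
q' = (-0.8542, 0.1209, -0.4800, 0.1591)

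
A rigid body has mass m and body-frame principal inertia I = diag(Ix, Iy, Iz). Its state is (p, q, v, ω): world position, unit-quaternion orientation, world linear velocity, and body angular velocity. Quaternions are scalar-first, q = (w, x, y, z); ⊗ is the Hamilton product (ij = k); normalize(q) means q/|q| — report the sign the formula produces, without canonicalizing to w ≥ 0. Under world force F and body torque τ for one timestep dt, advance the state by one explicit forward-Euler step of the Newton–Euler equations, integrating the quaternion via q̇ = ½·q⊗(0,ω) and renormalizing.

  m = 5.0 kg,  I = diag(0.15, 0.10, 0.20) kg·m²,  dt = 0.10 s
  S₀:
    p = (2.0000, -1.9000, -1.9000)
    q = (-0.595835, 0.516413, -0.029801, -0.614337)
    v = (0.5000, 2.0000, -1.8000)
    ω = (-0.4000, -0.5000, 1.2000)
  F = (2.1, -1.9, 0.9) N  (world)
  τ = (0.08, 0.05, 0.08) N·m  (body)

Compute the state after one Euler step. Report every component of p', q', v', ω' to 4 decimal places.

p' = (2.0500, -1.7000, -2.0800)
q' = (-0.5481, 0.5100, -0.0335, -0.6621)
v' = (0.5420, 1.9620, -1.7820)
ω' = (-0.3067, -0.4740, 1.2450)

(τ − ω×Iω)/I = (0.9333, 0.2600, 0.4500)
new body rate ω' = (-0.3067, -0.4740, 1.2450)
q⊗(0,ω) = (0.9288691, -0.1045957, -0.0760433, -0.9851289)
q' = normalize(q + ½dt·q⊗(0,ω)) = (-0.5481, 0.5100, -0.0335, -0.6621)
a = (0.4200, -0.3800, 0.1800)
p' = p + v·dt = (2.0500, -1.7000, -2.0800)
v + (F/m)dt = (0.5420, 1.9620, -1.7820)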